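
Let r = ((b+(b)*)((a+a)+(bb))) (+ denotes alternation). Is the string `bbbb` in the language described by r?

Split as bb·bb: (b+(b)*) matches bb and ((a+a)+(bb)) matches bb.

yes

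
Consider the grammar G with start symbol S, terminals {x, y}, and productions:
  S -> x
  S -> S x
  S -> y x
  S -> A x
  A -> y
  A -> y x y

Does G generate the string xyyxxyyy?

no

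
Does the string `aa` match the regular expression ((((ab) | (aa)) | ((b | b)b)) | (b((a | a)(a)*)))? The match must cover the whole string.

yes

The left alternative (((ab)|(aa))|((b|b)b)) matches aa.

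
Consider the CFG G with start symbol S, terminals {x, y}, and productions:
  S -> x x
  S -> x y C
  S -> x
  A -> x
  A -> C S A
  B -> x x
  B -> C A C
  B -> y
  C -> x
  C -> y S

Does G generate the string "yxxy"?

no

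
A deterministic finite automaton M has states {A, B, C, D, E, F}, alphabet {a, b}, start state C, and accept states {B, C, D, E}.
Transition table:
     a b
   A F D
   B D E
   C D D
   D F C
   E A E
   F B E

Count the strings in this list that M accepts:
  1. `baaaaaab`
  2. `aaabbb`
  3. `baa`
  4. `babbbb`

`baaaaaab`: accepted
`aaabbb`: accepted
`baa`: accepted
`babbbb`: accepted

4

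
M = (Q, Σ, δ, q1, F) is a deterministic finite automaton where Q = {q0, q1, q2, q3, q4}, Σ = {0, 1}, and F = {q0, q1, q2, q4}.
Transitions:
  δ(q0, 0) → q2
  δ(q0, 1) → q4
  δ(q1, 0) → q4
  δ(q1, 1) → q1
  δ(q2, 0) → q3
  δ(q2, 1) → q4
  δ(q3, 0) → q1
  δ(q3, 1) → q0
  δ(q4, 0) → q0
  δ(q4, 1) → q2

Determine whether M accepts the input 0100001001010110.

rejected

q1 --0--> q4
q4 --1--> q2
q2 --0--> q3
q3 --0--> q1
q1 --0--> q4
q4 --0--> q0
q0 --1--> q4
q4 --0--> q0
q0 --0--> q2
q2 --1--> q4
q4 --0--> q0
q0 --1--> q4
q4 --0--> q0
q0 --1--> q4
q4 --1--> q2
q2 --0--> q3
End in state q3, which is not an accepting state.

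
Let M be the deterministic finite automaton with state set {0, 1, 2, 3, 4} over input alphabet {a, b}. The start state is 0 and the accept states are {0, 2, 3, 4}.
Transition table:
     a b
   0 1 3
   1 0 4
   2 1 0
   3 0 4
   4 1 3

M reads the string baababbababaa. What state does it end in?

0 --b--> 3
3 --a--> 0
0 --a--> 1
1 --b--> 4
4 --a--> 1
1 --b--> 4
4 --b--> 3
3 --a--> 0
0 --b--> 3
3 --a--> 0
0 --b--> 3
3 --a--> 0
0 --a--> 1

1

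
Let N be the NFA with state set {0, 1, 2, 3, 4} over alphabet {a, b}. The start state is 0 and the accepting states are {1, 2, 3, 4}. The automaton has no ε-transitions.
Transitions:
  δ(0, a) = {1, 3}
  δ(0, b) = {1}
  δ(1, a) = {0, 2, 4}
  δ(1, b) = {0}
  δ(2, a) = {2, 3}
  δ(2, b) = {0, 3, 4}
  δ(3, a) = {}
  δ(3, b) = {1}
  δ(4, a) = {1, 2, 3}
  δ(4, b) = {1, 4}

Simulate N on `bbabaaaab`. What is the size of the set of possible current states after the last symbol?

Start: {0}
read b: {1}
read b: {0}
read a: {1, 3}
read b: {0, 1}
read a: {0, 1, 2, 3, 4}
read a: {0, 1, 2, 3, 4}
read a: {0, 1, 2, 3, 4}
read a: {0, 1, 2, 3, 4}
read b: {0, 1, 3, 4}
Final reachable set {0, 1, 3, 4} has 4 states.

4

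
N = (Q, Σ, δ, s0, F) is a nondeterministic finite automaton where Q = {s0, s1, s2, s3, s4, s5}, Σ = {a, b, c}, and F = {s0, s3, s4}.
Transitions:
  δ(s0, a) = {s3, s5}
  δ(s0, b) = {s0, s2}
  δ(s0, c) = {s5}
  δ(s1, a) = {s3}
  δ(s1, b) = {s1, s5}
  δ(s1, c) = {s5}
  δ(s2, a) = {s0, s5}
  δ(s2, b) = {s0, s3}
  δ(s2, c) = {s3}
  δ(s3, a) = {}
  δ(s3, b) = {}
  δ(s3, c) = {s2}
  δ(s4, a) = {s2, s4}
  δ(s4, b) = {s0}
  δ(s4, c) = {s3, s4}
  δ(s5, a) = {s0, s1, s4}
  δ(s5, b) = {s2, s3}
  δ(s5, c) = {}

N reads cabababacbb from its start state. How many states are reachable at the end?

Start: {s0}
read c: {s5}
read a: {s0, s1, s4}
read b: {s0, s1, s2, s5}
read a: {s0, s1, s3, s4, s5}
read b: {s0, s1, s2, s3, s5}
read a: {s0, s1, s3, s4, s5}
read b: {s0, s1, s2, s3, s5}
read a: {s0, s1, s3, s4, s5}
read c: {s2, s3, s4, s5}
read b: {s0, s2, s3}
read b: {s0, s2, s3}
Final reachable set {s0, s2, s3} has 3 states.

3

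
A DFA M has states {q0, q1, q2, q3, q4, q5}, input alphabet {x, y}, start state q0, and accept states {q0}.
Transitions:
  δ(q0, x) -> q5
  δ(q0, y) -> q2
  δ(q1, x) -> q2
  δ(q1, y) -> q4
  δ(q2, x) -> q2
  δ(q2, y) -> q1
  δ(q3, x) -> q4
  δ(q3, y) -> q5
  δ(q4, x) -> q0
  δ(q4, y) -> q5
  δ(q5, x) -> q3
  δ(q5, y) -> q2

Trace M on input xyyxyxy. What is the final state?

q0 --x--> q5
q5 --y--> q2
q2 --y--> q1
q1 --x--> q2
q2 --y--> q1
q1 --x--> q2
q2 --y--> q1

q1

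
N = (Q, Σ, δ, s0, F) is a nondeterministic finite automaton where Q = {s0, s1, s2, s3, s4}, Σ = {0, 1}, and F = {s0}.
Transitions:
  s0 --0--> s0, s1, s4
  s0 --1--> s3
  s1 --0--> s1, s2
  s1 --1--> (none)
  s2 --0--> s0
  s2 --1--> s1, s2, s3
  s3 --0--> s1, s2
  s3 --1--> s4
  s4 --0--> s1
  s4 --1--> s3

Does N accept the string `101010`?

Start: {s0}
read 1: {s3}
read 0: {s1, s2}
read 1: {s1, s2, s3}
read 0: {s0, s1, s2}
read 1: {s1, s2, s3}
read 0: {s0, s1, s2}
Reachable ∩ accepting = {s0} — nonempty.

accepted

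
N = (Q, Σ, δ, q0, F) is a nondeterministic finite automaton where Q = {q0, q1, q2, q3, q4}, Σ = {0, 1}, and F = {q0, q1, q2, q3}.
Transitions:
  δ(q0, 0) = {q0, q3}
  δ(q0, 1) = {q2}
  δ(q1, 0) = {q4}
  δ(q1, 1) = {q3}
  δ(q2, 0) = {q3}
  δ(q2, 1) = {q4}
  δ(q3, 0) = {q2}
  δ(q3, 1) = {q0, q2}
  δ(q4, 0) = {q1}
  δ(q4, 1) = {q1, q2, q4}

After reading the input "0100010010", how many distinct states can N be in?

4

Start: {q0}
read 0: {q0, q3}
read 1: {q0, q2}
read 0: {q0, q3}
read 0: {q0, q2, q3}
read 0: {q0, q2, q3}
read 1: {q0, q2, q4}
read 0: {q0, q1, q3}
read 0: {q0, q2, q3, q4}
read 1: {q0, q1, q2, q4}
read 0: {q0, q1, q3, q4}
Final reachable set {q0, q1, q3, q4} has 4 states.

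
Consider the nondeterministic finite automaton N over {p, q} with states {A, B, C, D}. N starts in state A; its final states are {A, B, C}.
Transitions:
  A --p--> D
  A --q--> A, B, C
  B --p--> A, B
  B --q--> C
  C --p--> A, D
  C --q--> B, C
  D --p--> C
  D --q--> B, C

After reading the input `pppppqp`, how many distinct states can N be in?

Start: {A}
read p: {D}
read p: {C}
read p: {A, D}
read p: {C, D}
read p: {A, C, D}
read q: {A, B, C}
read p: {A, B, D}
Final reachable set {A, B, D} has 3 states.

3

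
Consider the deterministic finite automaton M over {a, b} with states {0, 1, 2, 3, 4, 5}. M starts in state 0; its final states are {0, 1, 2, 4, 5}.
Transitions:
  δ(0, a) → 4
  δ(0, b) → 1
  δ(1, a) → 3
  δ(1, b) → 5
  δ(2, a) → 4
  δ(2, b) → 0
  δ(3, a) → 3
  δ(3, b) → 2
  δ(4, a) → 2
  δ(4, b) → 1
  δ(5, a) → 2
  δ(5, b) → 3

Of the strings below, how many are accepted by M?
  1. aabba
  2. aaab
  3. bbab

aabba: rejected
aaab: accepted
bbab: accepted

2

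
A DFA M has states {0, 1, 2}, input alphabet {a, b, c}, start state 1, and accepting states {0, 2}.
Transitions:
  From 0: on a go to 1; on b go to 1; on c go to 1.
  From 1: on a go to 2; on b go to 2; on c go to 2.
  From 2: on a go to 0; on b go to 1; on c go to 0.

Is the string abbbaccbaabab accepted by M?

1 --a--> 2
2 --b--> 1
1 --b--> 2
2 --b--> 1
1 --a--> 2
2 --c--> 0
0 --c--> 1
1 --b--> 2
2 --a--> 0
0 --a--> 1
1 --b--> 2
2 --a--> 0
0 --b--> 1
End in state 1, which is not an accepting state.

rejected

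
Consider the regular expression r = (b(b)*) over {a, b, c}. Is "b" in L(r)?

yes

Split as b·ε: b matches b and (b)* matches ε.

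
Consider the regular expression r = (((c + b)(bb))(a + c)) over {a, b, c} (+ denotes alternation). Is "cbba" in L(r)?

Split as cbb·a: ((c+b)(bb)) matches cbb and (a+c) matches a.

yes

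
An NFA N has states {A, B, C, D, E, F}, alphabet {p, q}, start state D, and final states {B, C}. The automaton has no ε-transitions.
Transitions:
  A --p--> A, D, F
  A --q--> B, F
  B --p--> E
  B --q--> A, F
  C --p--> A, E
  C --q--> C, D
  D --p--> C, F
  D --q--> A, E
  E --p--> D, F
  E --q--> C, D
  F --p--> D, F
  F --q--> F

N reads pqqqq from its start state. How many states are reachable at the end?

Start: {D}
read p: {C, F}
read q: {C, D, F}
read q: {A, C, D, E, F}
read q: {A, B, C, D, E, F}
read q: {A, B, C, D, E, F}
Final reachable set {A, B, C, D, E, F} has 6 states.

6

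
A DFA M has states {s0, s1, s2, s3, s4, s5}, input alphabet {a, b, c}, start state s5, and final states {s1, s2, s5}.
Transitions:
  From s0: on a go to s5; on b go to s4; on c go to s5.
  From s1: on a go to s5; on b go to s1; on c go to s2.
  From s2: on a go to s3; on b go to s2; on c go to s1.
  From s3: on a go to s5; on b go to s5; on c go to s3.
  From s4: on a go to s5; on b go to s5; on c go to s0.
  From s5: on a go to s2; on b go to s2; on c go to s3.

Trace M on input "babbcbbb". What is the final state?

s1

s5 --b--> s2
s2 --a--> s3
s3 --b--> s5
s5 --b--> s2
s2 --c--> s1
s1 --b--> s1
s1 --b--> s1
s1 --b--> s1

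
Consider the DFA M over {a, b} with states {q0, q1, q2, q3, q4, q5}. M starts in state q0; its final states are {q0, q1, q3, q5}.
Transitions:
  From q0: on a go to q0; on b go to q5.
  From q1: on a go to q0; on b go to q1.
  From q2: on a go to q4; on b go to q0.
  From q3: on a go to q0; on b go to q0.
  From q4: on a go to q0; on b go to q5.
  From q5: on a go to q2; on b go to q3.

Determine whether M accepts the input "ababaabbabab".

q0 --a--> q0
q0 --b--> q5
q5 --a--> q2
q2 --b--> q0
q0 --a--> q0
q0 --a--> q0
q0 --b--> q5
q5 --b--> q3
q3 --a--> q0
q0 --b--> q5
q5 --a--> q2
q2 --b--> q0
End in state q0, which is an accepting state.

accepted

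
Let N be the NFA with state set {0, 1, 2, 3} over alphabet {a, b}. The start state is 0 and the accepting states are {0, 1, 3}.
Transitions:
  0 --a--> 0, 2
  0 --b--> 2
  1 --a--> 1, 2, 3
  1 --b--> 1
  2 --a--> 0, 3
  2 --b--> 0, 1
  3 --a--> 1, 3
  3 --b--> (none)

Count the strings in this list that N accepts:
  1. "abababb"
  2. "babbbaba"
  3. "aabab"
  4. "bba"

"abababb": accepted
"babbbaba": accepted
"aabab": accepted
"bba": accepted

4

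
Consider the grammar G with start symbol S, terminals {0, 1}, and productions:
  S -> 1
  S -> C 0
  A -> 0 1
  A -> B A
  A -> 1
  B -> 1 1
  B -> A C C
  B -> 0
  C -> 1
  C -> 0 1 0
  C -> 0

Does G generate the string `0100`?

yes

S ⇒ C0 ⇒ 0100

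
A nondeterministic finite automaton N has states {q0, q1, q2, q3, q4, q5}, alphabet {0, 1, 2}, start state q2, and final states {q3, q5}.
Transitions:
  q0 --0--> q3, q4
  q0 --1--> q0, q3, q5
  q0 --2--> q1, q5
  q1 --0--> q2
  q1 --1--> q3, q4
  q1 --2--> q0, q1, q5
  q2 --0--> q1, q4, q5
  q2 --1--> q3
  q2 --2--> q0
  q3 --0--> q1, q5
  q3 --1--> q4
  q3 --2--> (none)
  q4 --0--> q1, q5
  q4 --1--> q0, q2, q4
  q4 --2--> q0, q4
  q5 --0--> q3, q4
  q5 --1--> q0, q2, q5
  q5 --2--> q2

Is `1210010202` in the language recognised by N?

rejected

Start: {q2}
read 1: {q3}
read 2: {}
The reachable set is empty and stays empty for the remaining 8 symbols.
Reachable ∩ accepting = {} — empty.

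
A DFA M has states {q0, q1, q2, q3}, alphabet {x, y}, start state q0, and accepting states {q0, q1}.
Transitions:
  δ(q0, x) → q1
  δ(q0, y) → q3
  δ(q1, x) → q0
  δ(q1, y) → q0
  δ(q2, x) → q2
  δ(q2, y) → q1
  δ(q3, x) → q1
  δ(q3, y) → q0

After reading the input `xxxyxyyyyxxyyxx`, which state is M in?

q0

q0 --x--> q1
q1 --x--> q0
q0 --x--> q1
q1 --y--> q0
q0 --x--> q1
q1 --y--> q0
q0 --y--> q3
q3 --y--> q0
q0 --y--> q3
q3 --x--> q1
q1 --x--> q0
q0 --y--> q3
q3 --y--> q0
q0 --x--> q1
q1 --x--> q0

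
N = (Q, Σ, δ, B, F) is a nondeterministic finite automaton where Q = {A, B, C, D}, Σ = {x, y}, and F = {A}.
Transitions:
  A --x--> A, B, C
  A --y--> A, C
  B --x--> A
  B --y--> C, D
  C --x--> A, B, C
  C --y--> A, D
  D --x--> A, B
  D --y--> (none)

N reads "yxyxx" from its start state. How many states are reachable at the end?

3

Start: {B}
read y: {C, D}
read x: {A, B, C}
read y: {A, C, D}
read x: {A, B, C}
read x: {A, B, C}
Final reachable set {A, B, C} has 3 states.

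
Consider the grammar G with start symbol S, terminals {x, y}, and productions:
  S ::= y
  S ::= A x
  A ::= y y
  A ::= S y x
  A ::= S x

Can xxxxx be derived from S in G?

no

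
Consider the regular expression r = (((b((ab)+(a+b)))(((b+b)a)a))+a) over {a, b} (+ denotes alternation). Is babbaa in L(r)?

yes

The left alternative ((b((ab)+(a+b)))(((b+b)a)a)) matches babbaa.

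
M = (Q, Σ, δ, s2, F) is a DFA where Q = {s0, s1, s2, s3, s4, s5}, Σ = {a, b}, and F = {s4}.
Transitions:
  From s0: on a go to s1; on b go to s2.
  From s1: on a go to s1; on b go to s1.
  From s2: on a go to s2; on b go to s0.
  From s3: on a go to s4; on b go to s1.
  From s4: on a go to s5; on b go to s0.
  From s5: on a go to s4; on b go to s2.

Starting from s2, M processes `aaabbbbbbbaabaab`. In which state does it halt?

s2 --a--> s2
s2 --a--> s2
s2 --a--> s2
s2 --b--> s0
s0 --b--> s2
s2 --b--> s0
s0 --b--> s2
s2 --b--> s0
s0 --b--> s2
s2 --b--> s0
s0 --a--> s1
s1 --a--> s1
s1 --b--> s1
s1 --a--> s1
s1 --a--> s1
s1 --b--> s1

s1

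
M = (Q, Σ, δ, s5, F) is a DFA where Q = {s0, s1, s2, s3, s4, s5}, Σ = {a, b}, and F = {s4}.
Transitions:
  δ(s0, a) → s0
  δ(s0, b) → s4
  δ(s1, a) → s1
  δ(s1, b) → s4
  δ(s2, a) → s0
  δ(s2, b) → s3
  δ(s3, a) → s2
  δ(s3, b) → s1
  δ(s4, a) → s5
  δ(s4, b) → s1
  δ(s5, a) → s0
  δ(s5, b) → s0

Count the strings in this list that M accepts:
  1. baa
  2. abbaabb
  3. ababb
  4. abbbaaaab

baa: rejected
abbaabb: rejected
ababb: accepted
abbbaaaab: accepted

2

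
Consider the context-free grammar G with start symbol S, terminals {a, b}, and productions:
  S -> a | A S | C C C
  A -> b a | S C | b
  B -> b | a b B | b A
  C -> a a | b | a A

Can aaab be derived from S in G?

no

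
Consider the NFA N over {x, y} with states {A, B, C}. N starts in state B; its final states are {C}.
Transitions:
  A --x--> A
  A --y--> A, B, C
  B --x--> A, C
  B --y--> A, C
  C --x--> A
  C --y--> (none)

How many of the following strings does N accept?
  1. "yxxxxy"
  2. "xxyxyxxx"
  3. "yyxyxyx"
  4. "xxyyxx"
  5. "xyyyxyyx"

3

"yxxxxy": accepted
"xxyxyxxx": rejected
"yyxyxyx": accepted
"xxyyxx": rejected
"xyyyxyyx": accepted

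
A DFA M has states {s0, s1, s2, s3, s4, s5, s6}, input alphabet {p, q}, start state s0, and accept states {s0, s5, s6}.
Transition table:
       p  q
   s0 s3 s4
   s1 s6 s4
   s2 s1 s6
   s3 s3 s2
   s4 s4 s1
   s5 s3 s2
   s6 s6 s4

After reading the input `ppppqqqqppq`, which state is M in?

s0 --p--> s3
s3 --p--> s3
s3 --p--> s3
s3 --p--> s3
s3 --q--> s2
s2 --q--> s6
s6 --q--> s4
s4 --q--> s1
s1 --p--> s6
s6 --p--> s6
s6 --q--> s4

s4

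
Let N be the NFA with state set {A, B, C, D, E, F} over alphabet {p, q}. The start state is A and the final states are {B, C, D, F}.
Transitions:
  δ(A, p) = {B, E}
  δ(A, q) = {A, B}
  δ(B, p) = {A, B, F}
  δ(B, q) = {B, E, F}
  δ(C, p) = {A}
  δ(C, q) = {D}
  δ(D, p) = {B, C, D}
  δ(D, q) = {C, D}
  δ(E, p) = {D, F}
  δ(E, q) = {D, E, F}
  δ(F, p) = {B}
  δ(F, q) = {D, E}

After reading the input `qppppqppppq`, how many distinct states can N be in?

Start: {A}
read q: {A, B}
read p: {A, B, E, F}
read p: {A, B, D, E, F}
read p: {A, B, C, D, E, F}
read p: {A, B, C, D, E, F}
read q: {A, B, C, D, E, F}
read p: {A, B, C, D, E, F}
read p: {A, B, C, D, E, F}
read p: {A, B, C, D, E, F}
read p: {A, B, C, D, E, F}
read q: {A, B, C, D, E, F}
Final reachable set {A, B, C, D, E, F} has 6 states.

6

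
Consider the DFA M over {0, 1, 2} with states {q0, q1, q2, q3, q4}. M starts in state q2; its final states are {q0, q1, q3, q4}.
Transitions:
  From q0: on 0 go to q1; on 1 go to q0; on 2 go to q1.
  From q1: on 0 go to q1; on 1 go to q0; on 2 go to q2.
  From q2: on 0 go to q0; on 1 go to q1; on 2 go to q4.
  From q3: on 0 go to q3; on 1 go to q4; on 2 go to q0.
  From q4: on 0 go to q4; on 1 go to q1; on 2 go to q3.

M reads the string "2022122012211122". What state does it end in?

q2 --2--> q4
q4 --0--> q4
q4 --2--> q3
q3 --2--> q0
q0 --1--> q0
q0 --2--> q1
q1 --2--> q2
q2 --0--> q0
q0 --1--> q0
q0 --2--> q1
q1 --2--> q2
q2 --1--> q1
q1 --1--> q0
q0 --1--> q0
q0 --2--> q1
q1 --2--> q2

q2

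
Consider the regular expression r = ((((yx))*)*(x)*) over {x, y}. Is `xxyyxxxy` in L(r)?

No split of xxyyxxxy into u·v has (((yx))*)* matching u and (x)* matching v.

no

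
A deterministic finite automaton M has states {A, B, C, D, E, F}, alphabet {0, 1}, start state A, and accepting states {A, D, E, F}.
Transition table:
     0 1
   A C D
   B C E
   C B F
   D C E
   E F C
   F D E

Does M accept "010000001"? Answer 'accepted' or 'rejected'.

accepted

A --0--> C
C --1--> F
F --0--> D
D --0--> C
C --0--> B
B --0--> C
C --0--> B
B --0--> C
C --1--> F
End in state F, which is an accepting state.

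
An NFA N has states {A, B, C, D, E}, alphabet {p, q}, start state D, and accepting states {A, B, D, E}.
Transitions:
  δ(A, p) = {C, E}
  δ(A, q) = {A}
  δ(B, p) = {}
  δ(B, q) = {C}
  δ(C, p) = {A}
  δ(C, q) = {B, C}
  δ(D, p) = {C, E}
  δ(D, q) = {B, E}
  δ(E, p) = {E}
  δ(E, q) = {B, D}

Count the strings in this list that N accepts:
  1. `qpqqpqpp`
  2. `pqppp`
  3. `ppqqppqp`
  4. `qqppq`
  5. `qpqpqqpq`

`qpqqpqpp`: accepted
`pqppp`: accepted
`ppqqppqp`: accepted
`qqppq`: accepted
`qpqpqqpq`: accepted

5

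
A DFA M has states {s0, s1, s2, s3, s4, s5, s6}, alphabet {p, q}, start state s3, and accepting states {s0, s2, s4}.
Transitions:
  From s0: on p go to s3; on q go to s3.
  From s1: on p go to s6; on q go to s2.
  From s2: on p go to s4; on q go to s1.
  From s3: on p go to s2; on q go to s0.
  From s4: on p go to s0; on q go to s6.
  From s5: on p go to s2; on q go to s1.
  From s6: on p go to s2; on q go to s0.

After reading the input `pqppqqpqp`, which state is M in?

s2

s3 --p--> s2
s2 --q--> s1
s1 --p--> s6
s6 --p--> s2
s2 --q--> s1
s1 --q--> s2
s2 --p--> s4
s4 --q--> s6
s6 --p--> s2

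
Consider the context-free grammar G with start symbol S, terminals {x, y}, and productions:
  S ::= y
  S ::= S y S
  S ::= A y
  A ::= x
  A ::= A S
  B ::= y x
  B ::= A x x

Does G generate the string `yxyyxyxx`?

no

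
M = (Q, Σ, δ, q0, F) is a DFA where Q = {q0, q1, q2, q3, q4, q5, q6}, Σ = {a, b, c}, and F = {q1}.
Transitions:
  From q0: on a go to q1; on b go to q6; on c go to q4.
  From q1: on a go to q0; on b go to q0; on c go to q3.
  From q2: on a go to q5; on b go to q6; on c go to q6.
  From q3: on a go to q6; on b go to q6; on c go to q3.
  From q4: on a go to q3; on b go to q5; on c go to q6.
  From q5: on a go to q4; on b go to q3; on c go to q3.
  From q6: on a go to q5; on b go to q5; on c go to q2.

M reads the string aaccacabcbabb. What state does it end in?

q0 --a--> q1
q1 --a--> q0
q0 --c--> q4
q4 --c--> q6
q6 --a--> q5
q5 --c--> q3
q3 --a--> q6
q6 --b--> q5
q5 --c--> q3
q3 --b--> q6
q6 --a--> q5
q5 --b--> q3
q3 --b--> q6

q6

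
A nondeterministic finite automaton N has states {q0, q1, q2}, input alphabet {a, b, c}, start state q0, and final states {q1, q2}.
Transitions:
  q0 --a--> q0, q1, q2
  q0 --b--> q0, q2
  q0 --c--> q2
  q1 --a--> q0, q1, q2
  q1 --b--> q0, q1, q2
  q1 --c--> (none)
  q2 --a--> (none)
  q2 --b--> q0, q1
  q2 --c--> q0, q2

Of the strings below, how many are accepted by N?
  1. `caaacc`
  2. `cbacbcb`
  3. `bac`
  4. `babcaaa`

3

`caaacc`: rejected
`cbacbcb`: accepted
`bac`: accepted
`babcaaa`: accepted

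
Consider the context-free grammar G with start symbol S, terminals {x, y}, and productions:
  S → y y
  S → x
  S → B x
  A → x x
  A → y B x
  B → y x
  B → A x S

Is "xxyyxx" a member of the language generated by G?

no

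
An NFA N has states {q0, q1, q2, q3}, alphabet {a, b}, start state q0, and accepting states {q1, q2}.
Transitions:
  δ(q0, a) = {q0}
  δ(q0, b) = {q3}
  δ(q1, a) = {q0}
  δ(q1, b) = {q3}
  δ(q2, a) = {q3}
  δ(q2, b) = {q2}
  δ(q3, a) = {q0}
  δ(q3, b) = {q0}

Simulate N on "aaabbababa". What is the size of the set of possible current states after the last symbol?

Start: {q0}
read a: {q0}
read a: {q0}
read a: {q0}
read b: {q3}
read b: {q0}
read a: {q0}
read b: {q3}
read a: {q0}
read b: {q3}
read a: {q0}
Final reachable set {q0} has 1 state.

1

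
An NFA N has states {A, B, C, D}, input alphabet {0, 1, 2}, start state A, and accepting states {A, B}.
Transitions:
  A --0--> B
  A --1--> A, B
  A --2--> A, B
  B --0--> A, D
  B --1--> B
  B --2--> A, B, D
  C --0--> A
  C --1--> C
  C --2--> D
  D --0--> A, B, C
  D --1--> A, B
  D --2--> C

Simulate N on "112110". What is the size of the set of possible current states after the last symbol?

3

Start: {A}
read 1: {A, B}
read 1: {A, B}
read 2: {A, B, D}
read 1: {A, B}
read 1: {A, B}
read 0: {A, B, D}
Final reachable set {A, B, D} has 3 states.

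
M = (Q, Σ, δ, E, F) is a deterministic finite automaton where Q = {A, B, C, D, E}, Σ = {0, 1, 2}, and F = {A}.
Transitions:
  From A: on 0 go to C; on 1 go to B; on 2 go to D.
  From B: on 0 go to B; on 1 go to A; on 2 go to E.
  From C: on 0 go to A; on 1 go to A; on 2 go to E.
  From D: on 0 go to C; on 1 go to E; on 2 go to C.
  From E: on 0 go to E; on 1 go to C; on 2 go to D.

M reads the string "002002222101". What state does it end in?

E --0--> E
E --0--> E
E --2--> D
D --0--> C
C --0--> A
A --2--> D
D --2--> C
C --2--> E
E --2--> D
D --1--> E
E --0--> E
E --1--> C

C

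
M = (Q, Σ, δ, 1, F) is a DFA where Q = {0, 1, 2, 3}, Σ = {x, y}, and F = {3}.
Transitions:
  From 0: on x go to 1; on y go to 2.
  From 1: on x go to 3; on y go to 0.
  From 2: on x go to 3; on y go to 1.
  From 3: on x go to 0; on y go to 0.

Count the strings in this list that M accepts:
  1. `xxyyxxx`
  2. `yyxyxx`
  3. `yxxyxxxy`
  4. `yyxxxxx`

`xxyyxxx`: rejected
`yyxyxx`: accepted
`yxxyxxxy`: rejected
`yyxxxxx`: rejected

1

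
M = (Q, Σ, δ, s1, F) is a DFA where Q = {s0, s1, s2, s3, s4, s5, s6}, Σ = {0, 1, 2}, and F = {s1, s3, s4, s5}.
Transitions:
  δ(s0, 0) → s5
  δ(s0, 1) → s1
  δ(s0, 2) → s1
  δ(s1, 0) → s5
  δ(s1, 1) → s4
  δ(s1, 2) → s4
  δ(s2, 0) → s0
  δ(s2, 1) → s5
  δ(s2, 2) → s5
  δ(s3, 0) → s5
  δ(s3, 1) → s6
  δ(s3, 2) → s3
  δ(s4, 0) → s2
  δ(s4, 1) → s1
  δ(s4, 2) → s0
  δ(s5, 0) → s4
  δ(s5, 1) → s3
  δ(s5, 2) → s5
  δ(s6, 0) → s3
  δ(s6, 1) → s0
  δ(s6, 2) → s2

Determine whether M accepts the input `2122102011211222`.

s1 --2--> s4
s4 --1--> s1
s1 --2--> s4
s4 --2--> s0
s0 --1--> s1
s1 --0--> s5
s5 --2--> s5
s5 --0--> s4
s4 --1--> s1
s1 --1--> s4
s4 --2--> s0
s0 --1--> s1
s1 --1--> s4
s4 --2--> s0
s0 --2--> s1
s1 --2--> s4
End in state s4, which is an accepting state.

accepted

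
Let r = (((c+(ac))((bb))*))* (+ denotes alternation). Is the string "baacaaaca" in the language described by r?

no

baacaaaca cannot be split into zero or more pieces each matching ((c+(ac))((bb))*).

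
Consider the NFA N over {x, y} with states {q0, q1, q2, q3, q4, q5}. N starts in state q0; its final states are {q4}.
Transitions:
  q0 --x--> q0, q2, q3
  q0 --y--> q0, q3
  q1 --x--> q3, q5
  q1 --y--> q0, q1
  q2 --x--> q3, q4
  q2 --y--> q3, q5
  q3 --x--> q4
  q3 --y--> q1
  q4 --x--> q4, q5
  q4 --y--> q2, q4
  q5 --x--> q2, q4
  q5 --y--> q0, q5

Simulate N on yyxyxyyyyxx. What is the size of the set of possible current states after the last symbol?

Start: {q0}
read y: {q0, q3}
read y: {q0, q1, q3}
read x: {q0, q2, q3, q4, q5}
read y: {q0, q1, q2, q3, q4, q5}
read x: {q0, q2, q3, q4, q5}
read y: {q0, q1, q2, q3, q4, q5}
read y: {q0, q1, q2, q3, q4, q5}
read y: {q0, q1, q2, q3, q4, q5}
read y: {q0, q1, q2, q3, q4, q5}
read x: {q0, q2, q3, q4, q5}
read x: {q0, q2, q3, q4, q5}
Final reachable set {q0, q2, q3, q4, q5} has 5 states.

5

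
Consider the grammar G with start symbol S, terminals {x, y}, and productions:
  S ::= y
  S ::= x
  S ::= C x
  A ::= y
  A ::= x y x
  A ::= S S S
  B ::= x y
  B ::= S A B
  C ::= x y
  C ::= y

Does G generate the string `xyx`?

yes

S ⇒ Cx ⇒ xyx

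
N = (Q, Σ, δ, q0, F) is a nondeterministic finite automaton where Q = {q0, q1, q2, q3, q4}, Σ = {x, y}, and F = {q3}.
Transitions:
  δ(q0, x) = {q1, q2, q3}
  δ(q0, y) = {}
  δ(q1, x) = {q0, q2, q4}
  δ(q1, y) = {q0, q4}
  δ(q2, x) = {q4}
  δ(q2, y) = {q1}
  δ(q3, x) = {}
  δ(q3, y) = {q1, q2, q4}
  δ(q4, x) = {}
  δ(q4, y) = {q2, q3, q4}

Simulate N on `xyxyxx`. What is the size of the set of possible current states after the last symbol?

Start: {q0}
read x: {q1, q2, q3}
read y: {q0, q1, q2, q4}
read x: {q0, q1, q2, q3, q4}
read y: {q0, q1, q2, q3, q4}
read x: {q0, q1, q2, q3, q4}
read x: {q0, q1, q2, q3, q4}
Final reachable set {q0, q1, q2, q3, q4} has 5 states.

5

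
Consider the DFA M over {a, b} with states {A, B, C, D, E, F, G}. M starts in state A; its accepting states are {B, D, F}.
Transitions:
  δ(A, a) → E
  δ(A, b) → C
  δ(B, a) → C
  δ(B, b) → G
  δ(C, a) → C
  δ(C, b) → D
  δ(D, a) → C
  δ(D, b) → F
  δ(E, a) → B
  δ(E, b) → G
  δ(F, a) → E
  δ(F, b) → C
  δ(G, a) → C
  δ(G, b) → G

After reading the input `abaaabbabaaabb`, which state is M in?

F

A --a--> E
E --b--> G
G --a--> C
C --a--> C
C --a--> C
C --b--> D
D --b--> F
F --a--> E
E --b--> G
G --a--> C
C --a--> C
C --a--> C
C --b--> D
D --b--> F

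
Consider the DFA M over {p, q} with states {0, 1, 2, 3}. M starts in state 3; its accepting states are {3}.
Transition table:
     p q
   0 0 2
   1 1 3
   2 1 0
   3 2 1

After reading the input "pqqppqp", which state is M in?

3 --p--> 2
2 --q--> 0
0 --q--> 2
2 --p--> 1
1 --p--> 1
1 --q--> 3
3 --p--> 2

2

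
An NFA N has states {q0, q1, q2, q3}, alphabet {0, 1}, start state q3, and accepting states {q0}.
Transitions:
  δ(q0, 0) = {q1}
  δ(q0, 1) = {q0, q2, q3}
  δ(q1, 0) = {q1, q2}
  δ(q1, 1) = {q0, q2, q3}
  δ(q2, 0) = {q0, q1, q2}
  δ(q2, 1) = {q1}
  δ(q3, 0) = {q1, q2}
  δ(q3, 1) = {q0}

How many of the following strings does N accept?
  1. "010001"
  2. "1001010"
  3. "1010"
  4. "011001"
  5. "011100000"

5

"010001": accepted
"1001010": accepted
"1010": accepted
"011001": accepted
"011100000": accepted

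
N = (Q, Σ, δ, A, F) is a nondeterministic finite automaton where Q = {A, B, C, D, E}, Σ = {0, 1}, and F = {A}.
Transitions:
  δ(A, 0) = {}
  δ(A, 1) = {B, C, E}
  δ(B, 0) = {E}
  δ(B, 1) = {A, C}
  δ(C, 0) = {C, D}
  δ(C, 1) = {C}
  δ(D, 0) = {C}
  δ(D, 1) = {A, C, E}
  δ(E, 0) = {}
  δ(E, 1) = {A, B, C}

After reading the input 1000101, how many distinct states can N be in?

Start: {A}
read 1: {B, C, E}
read 0: {C, D, E}
read 0: {C, D}
read 0: {C, D}
read 1: {A, C, E}
read 0: {C, D}
read 1: {A, C, E}
Final reachable set {A, C, E} has 3 states.

3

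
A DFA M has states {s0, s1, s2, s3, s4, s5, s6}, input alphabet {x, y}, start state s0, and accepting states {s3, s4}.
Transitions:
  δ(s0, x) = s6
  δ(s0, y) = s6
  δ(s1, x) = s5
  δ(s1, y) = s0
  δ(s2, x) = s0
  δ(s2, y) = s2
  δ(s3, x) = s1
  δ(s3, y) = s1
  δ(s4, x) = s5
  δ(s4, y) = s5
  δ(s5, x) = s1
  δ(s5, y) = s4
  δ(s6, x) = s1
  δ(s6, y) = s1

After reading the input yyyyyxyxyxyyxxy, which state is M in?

s0 --y--> s6
s6 --y--> s1
s1 --y--> s0
s0 --y--> s6
s6 --y--> s1
s1 --x--> s5
s5 --y--> s4
s4 --x--> s5
s5 --y--> s4
s4 --x--> s5
s5 --y--> s4
s4 --y--> s5
s5 --x--> s1
s1 --x--> s5
s5 --y--> s4

s4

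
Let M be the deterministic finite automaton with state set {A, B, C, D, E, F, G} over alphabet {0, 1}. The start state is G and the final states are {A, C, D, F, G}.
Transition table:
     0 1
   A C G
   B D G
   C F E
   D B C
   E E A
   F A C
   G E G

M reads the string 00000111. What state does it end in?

G

G --0--> E
E --0--> E
E --0--> E
E --0--> E
E --0--> E
E --1--> A
A --1--> G
G --1--> G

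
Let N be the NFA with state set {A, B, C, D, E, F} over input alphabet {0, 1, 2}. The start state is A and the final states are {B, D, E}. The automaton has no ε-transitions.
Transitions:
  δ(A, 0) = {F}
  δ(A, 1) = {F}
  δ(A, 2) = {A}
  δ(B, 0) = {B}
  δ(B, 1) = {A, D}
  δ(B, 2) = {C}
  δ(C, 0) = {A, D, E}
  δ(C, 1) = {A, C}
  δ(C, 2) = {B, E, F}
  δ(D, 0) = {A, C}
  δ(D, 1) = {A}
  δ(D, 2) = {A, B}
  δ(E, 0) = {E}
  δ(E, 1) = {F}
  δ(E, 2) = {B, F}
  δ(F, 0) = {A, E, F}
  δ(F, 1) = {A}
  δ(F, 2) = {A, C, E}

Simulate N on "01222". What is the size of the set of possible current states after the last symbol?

Start: {A}
read 0: {F}
read 1: {A}
read 2: {A}
read 2: {A}
read 2: {A}
Final reachable set {A} has 1 state.

1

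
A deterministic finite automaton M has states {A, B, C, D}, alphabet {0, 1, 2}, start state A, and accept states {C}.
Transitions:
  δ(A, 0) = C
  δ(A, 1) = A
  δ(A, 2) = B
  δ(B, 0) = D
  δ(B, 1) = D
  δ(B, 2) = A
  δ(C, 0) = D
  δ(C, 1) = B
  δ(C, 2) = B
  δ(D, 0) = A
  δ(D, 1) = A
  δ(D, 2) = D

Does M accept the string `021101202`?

A --0--> C
C --2--> B
B --1--> D
D --1--> A
A --0--> C
C --1--> B
B --2--> A
A --0--> C
C --2--> B
End in state B, which is not an accepting state.

rejected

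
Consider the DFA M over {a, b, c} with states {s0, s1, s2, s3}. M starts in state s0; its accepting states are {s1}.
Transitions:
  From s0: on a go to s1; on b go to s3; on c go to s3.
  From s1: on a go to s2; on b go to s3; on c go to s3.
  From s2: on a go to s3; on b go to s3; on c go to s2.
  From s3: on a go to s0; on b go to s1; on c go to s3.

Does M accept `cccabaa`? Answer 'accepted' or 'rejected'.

accepted

s0 --c--> s3
s3 --c--> s3
s3 --c--> s3
s3 --a--> s0
s0 --b--> s3
s3 --a--> s0
s0 --a--> s1
End in state s1, which is an accepting state.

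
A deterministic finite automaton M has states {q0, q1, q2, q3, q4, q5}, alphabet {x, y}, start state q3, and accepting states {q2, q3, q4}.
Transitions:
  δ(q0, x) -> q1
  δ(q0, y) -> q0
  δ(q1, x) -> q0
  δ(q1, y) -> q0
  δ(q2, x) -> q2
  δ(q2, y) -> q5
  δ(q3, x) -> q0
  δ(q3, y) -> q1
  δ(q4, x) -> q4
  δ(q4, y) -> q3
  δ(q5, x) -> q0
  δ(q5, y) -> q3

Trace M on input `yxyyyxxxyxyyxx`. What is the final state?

q3 --y--> q1
q1 --x--> q0
q0 --y--> q0
q0 --y--> q0
q0 --y--> q0
q0 --x--> q1
q1 --x--> q0
q0 --x--> q1
q1 --y--> q0
q0 --x--> q1
q1 --y--> q0
q0 --y--> q0
q0 --x--> q1
q1 --x--> q0

q0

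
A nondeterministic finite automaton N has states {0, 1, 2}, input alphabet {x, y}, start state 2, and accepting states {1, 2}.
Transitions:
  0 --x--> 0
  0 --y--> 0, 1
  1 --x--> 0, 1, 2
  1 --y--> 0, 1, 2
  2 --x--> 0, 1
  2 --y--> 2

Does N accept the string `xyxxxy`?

accepted

Start: {2}
read x: {0, 1}
read y: {0, 1, 2}
read x: {0, 1, 2}
read x: {0, 1, 2}
read x: {0, 1, 2}
read y: {0, 1, 2}
Reachable ∩ accepting = {1, 2} — nonempty.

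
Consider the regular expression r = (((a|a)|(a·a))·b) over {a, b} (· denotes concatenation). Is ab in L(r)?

Split as a·b: ((a|a)|(a·a)) matches a and b matches b.

yes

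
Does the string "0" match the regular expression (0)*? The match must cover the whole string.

yes

Split into 1 piece 0; each matches 0.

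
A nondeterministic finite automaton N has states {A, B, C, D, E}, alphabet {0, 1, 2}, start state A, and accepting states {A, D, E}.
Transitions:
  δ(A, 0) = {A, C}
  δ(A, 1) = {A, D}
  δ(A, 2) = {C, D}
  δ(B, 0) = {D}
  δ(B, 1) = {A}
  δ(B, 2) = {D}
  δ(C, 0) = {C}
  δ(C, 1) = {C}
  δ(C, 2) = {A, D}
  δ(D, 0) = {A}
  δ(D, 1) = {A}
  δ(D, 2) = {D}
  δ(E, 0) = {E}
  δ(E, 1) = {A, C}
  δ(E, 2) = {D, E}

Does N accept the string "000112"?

Start: {A}
read 0: {A, C}
read 0: {A, C}
read 0: {A, C}
read 1: {A, C, D}
read 1: {A, C, D}
read 2: {A, C, D}
Reachable ∩ accepting = {A, D} — nonempty.

accepted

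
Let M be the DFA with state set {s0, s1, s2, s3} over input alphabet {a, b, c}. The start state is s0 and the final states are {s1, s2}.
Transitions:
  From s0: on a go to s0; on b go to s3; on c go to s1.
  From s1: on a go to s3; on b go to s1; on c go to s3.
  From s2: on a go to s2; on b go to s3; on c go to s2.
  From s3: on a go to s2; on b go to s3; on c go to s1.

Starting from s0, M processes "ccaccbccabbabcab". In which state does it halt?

s0 --c--> s1
s1 --c--> s3
s3 --a--> s2
s2 --c--> s2
s2 --c--> s2
s2 --b--> s3
s3 --c--> s1
s1 --c--> s3
s3 --a--> s2
s2 --b--> s3
s3 --b--> s3
s3 --a--> s2
s2 --b--> s3
s3 --c--> s1
s1 --a--> s3
s3 --b--> s3

s3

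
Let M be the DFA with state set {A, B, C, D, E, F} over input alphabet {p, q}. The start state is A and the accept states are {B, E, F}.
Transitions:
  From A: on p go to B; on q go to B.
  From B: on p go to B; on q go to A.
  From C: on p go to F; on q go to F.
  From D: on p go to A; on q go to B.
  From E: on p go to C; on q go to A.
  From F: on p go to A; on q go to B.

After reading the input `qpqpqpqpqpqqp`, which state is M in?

A --q--> B
B --p--> B
B --q--> A
A --p--> B
B --q--> A
A --p--> B
B --q--> A
A --p--> B
B --q--> A
A --p--> B
B --q--> A
A --q--> B
B --p--> B

B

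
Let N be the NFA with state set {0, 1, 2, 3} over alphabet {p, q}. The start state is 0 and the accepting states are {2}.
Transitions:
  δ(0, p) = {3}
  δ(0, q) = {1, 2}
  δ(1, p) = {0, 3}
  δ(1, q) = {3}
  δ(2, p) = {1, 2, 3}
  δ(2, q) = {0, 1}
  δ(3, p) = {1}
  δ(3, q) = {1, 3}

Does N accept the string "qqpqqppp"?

Start: {0}
read q: {1, 2}
read q: {0, 1, 3}
read p: {0, 1, 3}
read q: {1, 2, 3}
read q: {0, 1, 3}
read p: {0, 1, 3}
read p: {0, 1, 3}
read p: {0, 1, 3}
Reachable ∩ accepting = {} — empty.

rejected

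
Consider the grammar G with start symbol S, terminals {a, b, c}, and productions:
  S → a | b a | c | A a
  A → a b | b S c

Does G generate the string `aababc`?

no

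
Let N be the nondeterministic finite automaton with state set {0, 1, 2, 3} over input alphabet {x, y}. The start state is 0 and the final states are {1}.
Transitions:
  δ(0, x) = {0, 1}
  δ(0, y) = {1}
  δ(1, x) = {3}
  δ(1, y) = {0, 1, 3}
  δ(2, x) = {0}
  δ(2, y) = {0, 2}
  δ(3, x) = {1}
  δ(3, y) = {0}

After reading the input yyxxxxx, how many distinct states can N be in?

Start: {0}
read y: {1}
read y: {0, 1, 3}
read x: {0, 1, 3}
read x: {0, 1, 3}
read x: {0, 1, 3}
read x: {0, 1, 3}
read x: {0, 1, 3}
Final reachable set {0, 1, 3} has 3 states.

3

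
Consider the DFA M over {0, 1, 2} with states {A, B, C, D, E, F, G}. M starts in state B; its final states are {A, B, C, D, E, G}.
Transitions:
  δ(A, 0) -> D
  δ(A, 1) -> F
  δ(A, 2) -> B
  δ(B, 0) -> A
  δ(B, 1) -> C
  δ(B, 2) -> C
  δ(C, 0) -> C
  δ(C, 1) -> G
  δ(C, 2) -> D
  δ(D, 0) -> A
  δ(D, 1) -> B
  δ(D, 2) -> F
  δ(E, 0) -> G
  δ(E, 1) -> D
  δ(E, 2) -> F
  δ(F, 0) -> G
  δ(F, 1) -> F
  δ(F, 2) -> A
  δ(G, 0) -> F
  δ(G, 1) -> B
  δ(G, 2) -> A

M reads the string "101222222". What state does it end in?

A

B --1--> C
C --0--> C
C --1--> G
G --2--> A
A --2--> B
B --2--> C
C --2--> D
D --2--> F
F --2--> A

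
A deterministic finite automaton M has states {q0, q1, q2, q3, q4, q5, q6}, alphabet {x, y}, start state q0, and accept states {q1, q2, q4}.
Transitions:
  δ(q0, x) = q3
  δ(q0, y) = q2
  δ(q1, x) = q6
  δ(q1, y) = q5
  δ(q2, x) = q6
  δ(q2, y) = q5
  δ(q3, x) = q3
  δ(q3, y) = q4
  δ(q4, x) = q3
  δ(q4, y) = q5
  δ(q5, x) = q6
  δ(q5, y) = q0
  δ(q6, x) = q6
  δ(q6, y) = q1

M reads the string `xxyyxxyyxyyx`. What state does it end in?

q6

q0 --x--> q3
q3 --x--> q3
q3 --y--> q4
q4 --y--> q5
q5 --x--> q6
q6 --x--> q6
q6 --y--> q1
q1 --y--> q5
q5 --x--> q6
q6 --y--> q1
q1 --y--> q5
q5 --x--> q6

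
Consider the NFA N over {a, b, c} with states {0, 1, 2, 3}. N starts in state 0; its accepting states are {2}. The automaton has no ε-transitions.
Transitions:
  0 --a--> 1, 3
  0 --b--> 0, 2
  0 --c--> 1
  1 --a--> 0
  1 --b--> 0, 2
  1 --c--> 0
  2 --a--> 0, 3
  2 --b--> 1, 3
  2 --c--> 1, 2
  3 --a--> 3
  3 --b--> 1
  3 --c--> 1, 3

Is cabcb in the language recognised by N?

Start: {0}
read c: {1}
read a: {0}
read b: {0, 2}
read c: {1, 2}
read b: {0, 1, 2, 3}
Reachable ∩ accepting = {2} — nonempty.

accepted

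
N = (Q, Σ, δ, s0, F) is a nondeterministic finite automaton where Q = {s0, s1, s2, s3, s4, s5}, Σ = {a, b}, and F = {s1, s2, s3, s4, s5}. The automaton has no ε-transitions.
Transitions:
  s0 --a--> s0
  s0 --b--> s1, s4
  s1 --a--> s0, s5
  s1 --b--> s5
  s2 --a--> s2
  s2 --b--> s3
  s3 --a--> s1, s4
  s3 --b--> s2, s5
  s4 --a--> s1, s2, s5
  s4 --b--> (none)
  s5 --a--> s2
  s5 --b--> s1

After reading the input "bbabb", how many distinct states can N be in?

Start: {s0}
read b: {s1, s4}
read b: {s5}
read a: {s2}
read b: {s3}
read b: {s2, s5}
Final reachable set {s2, s5} has 2 states.

2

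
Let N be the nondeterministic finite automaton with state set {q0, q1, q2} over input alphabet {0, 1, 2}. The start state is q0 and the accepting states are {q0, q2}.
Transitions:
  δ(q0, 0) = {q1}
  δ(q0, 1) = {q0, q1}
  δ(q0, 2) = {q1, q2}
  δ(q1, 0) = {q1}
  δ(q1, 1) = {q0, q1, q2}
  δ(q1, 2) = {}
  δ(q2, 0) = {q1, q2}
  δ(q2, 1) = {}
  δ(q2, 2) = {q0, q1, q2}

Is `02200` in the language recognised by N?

Start: {q0}
read 0: {q1}
read 2: {}
The reachable set is empty and stays empty for the remaining 3 symbols.
Reachable ∩ accepting = {} — empty.

rejected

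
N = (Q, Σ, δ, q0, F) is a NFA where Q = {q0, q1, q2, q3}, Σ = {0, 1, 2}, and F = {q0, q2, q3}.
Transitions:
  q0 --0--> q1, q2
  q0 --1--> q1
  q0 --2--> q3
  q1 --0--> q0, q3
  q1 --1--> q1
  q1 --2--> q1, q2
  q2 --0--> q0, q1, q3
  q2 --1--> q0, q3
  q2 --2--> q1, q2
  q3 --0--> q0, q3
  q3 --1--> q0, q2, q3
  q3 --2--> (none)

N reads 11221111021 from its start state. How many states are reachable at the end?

4

Start: {q0}
read 1: {q1}
read 1: {q1}
read 2: {q1, q2}
read 2: {q1, q2}
read 1: {q0, q1, q3}
read 1: {q0, q1, q2, q3}
read 1: {q0, q1, q2, q3}
read 1: {q0, q1, q2, q3}
read 0: {q0, q1, q2, q3}
read 2: {q1, q2, q3}
read 1: {q0, q1, q2, q3}
Final reachable set {q0, q1, q2, q3} has 4 states.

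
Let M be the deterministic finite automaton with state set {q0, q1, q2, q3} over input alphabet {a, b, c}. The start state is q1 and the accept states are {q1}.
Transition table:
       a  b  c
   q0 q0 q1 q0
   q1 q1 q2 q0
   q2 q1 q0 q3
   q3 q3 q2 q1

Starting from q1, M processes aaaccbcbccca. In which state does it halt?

q0

q1 --a--> q1
q1 --a--> q1
q1 --a--> q1
q1 --c--> q0
q0 --c--> q0
q0 --b--> q1
q1 --c--> q0
q0 --b--> q1
q1 --c--> q0
q0 --c--> q0
q0 --c--> q0
q0 --a--> q0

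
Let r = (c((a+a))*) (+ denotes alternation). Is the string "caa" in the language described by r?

yes

Split as c·aa: c matches c and ((a+a))* matches aa.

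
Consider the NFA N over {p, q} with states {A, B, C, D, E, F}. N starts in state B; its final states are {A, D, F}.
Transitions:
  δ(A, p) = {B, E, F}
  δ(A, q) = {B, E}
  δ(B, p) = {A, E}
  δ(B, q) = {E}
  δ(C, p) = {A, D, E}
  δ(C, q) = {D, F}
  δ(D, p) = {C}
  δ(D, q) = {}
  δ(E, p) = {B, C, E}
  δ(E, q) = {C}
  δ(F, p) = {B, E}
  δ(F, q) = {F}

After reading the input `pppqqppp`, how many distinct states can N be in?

Start: {B}
read p: {A, E}
read p: {B, C, E, F}
read p: {A, B, C, D, E}
read q: {B, C, D, E, F}
read q: {C, D, E, F}
read p: {A, B, C, D, E}
read p: {A, B, C, D, E, F}
read p: {A, B, C, D, E, F}
Final reachable set {A, B, C, D, E, F} has 6 states.

6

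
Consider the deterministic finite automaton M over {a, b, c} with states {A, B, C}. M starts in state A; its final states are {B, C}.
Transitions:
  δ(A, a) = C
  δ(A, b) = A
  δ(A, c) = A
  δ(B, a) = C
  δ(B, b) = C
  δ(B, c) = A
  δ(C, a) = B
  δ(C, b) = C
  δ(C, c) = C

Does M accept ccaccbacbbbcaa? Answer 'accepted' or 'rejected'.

accepted

A --c--> A
A --c--> A
A --a--> C
C --c--> C
C --c--> C
C --b--> C
C --a--> B
B --c--> A
A --b--> A
A --b--> A
A --b--> A
A --c--> A
A --a--> C
C --a--> B
End in state B, which is an accepting state.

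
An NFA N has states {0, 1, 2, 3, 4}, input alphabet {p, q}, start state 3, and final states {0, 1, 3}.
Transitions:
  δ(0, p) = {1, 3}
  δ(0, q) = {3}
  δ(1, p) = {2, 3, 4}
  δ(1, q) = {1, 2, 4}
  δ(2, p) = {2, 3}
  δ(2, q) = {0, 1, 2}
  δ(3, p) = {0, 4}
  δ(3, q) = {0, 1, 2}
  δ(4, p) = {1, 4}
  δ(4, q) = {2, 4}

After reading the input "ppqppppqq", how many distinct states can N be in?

5

Start: {3}
read p: {0, 4}
read p: {1, 3, 4}
read q: {0, 1, 2, 4}
read p: {1, 2, 3, 4}
read p: {0, 1, 2, 3, 4}
read p: {0, 1, 2, 3, 4}
read p: {0, 1, 2, 3, 4}
read q: {0, 1, 2, 3, 4}
read q: {0, 1, 2, 3, 4}
Final reachable set {0, 1, 2, 3, 4} has 5 states.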